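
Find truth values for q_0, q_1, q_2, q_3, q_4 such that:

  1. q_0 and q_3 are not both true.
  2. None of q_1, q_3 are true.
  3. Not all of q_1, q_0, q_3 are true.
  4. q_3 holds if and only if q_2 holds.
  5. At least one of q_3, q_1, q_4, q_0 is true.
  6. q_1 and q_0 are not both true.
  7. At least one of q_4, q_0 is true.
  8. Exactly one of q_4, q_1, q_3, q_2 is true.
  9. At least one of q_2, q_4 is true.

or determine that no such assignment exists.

q_0 = False, q_1 = False, q_2 = False, q_3 = False, q_4 = True

  (1) q_0=F, q_3=F — not both ✓
  (2) {q_1, q_3}: 0 true — none ✓
  (3) {q_1, q_0, q_3}: 0/3 true — not all ✓
  (4) q_3=F, q_2=F — same ✓
  (5) {q_3, q_1, q_4, q_0}: 1 true — at least one ✓
  (6) q_1=F, q_0=F — not both ✓
  (7) {q_4, q_0}: 1 true — at least one ✓
  (8) {q_4, q_1, q_3, q_2}: 1 true — exactly one ✓
  (9) {q_2, q_4}: 1 true — at least one ✓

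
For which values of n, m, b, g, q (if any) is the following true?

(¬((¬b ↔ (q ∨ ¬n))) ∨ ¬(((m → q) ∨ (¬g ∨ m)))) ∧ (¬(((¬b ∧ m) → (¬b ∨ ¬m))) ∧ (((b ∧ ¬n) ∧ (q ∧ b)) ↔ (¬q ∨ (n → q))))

The formula is unsatisfiable.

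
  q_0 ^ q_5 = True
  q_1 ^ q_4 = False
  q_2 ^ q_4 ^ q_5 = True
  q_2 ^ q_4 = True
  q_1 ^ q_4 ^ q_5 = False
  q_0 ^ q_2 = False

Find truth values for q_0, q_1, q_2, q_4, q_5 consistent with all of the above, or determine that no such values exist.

q_0 = True, q_1 = False, q_2 = True, q_4 = False, q_5 = False

q_0 ^ q_5 = T ^ F = True ✓
q_1 ^ q_4 = F ^ F = False ✓
q_2 ^ q_4 ^ q_5 = T ^ F ^ F = True ✓
q_2 ^ q_4 = T ^ F = True ✓
q_1 ^ q_4 ^ q_5 = F ^ F ^ F = False ✓
q_0 ^ q_2 = T ^ T = False ✓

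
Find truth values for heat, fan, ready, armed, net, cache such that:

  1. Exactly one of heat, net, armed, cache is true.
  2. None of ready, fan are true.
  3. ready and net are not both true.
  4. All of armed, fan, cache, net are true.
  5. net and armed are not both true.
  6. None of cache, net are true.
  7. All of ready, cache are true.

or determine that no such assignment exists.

Unsatisfiable

Case fan = True:
  Constraint (2) is violated (fan=T) — contradiction.
Case fan = False:
  Constraint (4) is violated (fan=F) — contradiction.
Both cases fail — unsatisfiable.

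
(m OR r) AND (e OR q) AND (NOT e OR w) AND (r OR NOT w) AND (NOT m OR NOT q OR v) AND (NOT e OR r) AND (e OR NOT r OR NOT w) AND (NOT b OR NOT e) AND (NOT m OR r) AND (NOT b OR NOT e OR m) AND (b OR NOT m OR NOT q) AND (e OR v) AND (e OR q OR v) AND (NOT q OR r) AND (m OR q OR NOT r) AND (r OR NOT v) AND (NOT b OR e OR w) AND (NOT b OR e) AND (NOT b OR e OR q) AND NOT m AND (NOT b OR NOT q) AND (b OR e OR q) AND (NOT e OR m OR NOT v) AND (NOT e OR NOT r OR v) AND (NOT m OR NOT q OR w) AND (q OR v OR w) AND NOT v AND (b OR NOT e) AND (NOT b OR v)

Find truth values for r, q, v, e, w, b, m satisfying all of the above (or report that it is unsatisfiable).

Case v = True:
  Clause (NOT v) is falsified — contradiction.
Case v = False:
  (e OR v) forces e = True.
  (NOT e OR w) forces w = True.
  (r OR NOT w) forces r = True.
  Clause (NOT e OR NOT r OR v) is falsified — contradiction.
Both cases fail, so the formula is unsatisfiable.

Unsatisfiable — no assignment works.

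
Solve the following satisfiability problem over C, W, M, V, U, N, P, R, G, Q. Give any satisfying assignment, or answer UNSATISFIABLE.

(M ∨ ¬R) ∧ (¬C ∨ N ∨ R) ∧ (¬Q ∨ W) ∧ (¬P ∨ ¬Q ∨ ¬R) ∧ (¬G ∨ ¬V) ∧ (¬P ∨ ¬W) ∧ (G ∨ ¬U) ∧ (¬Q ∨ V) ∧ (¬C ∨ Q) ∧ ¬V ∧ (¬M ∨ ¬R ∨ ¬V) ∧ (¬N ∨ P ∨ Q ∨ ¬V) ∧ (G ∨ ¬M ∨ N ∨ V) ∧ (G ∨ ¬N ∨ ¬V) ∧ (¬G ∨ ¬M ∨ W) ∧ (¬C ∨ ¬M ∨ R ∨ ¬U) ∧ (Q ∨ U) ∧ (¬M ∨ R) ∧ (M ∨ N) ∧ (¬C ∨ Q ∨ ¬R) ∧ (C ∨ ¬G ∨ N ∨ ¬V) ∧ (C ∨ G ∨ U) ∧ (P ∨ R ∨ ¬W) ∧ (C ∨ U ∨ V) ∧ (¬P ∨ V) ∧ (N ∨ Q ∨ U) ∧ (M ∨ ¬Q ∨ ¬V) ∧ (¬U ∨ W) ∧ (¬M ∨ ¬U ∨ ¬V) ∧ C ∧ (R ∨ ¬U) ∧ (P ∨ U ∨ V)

Case V = True:
  Clause (¬V) is falsified — contradiction.
Case V = False:
  (¬Q ∨ V) forces Q = False.
  (¬C ∨ Q) forces C = False.
  Clause (C) is falsified — contradiction.
Both cases fail, so the formula is unsatisfiable.

UNSATISFIABLE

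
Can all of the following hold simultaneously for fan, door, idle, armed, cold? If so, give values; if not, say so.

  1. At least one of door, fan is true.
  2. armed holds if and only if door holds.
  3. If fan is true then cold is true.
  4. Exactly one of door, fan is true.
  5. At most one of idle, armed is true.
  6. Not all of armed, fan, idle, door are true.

fan=F, door=T, idle=F, armed=T, cold=T

  (1) {door, fan}: 1 true — at least one ✓
  (2) armed=T, door=T — same ✓
  (3) fan=F ⇒ cold: vacuous ✓
  (4) {door, fan}: 1 true — exactly one ✓
  (5) {idle, armed}: 1 true — at most one ✓
  (6) {armed, fan, idle, door}: 2/4 true — not all ✓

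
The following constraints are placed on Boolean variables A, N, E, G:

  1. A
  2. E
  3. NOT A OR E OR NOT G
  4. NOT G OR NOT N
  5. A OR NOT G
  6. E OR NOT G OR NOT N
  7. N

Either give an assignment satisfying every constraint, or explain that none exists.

Unit clause (A) forces A = True.
Unit clause (E) forces E = True.
Unit clause (N) forces N = True.
In (NOT G OR NOT N) only NOT G is left, so G = False.
Check each clause:
  (A): A holds.
  (E): E holds.
  (NOT A OR E OR NOT G): E holds.
  (NOT G OR NOT N): NOT G holds.
  (A OR NOT G): A holds.
  (E OR NOT G OR NOT N): E holds.
  (N): N holds.
All clauses satisfied.

A = True, N = True, E = True, G = False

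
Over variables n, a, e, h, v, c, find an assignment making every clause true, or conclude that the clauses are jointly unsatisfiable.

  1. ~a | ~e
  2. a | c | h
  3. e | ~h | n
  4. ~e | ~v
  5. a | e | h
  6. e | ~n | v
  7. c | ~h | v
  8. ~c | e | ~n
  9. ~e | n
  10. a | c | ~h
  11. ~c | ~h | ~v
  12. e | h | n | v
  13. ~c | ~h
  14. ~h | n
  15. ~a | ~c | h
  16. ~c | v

n = False, a = True, e = False, h = False, v = True, c = False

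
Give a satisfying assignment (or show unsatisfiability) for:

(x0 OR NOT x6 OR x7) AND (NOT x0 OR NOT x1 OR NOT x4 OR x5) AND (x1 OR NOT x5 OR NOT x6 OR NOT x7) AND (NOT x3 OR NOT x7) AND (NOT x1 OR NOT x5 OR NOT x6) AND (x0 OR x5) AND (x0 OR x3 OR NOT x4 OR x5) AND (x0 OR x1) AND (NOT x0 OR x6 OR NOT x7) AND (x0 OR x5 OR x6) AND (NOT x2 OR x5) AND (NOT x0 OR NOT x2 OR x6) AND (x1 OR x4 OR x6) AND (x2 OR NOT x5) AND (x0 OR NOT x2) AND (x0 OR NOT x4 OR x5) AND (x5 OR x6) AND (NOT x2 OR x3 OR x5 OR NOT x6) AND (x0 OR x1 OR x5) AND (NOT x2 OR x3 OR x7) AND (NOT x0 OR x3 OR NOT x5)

Try x0 = False:
  (x0 OR x5) forces x5 = True.
  (x0 OR x1) forces x1 = True.
  (NOT x1 OR NOT x5 OR NOT x6) forces x6 = False.
  (x2 OR NOT x5) forces x2 = True.
  clause (x0 OR NOT x2) is falsified — backtrack.
So x0 = True.
Set x1 = False.
Set x2 = False.
  then (x2 OR NOT x5) forces x5 = False.
  then (x5 OR x6) forces x6 = True.
Set x3 = True.
  then (NOT x3 OR NOT x7) forces x7 = False.
Set x4 = False.
All clauses satisfied.

x0=T, x1=F, x2=F, x3=T, x4=F, x5=F, x6=T, x7=F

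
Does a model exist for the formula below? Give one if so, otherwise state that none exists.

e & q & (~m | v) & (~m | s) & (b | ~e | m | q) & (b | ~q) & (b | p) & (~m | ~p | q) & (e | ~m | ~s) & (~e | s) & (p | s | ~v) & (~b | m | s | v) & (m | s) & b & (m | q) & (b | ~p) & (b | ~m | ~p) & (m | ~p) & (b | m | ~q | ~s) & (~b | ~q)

The formula is unsatisfiable.

Case e = True:
  (q) forces q = True.
  (b | ~q) forces b = True.
  Clause (~b | ~q) is falsified — contradiction.
Case e = False:
  Clause (e) is falsified — contradiction.
Both cases fail, so the formula is unsatisfiable.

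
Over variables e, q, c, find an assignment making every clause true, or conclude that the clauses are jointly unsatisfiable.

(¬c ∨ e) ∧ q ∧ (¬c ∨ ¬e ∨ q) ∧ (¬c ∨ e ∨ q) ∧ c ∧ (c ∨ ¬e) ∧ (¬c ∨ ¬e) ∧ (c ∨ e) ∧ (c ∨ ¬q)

Case c = True:
  (¬c ∨ e) forces e = True.
  Clause (¬c ∨ ¬e) is falsified — contradiction.
Case c = False:
  Clause (c) is falsified — contradiction.
Both cases fail, so the formula is unsatisfiable.

UNSATISFIABLE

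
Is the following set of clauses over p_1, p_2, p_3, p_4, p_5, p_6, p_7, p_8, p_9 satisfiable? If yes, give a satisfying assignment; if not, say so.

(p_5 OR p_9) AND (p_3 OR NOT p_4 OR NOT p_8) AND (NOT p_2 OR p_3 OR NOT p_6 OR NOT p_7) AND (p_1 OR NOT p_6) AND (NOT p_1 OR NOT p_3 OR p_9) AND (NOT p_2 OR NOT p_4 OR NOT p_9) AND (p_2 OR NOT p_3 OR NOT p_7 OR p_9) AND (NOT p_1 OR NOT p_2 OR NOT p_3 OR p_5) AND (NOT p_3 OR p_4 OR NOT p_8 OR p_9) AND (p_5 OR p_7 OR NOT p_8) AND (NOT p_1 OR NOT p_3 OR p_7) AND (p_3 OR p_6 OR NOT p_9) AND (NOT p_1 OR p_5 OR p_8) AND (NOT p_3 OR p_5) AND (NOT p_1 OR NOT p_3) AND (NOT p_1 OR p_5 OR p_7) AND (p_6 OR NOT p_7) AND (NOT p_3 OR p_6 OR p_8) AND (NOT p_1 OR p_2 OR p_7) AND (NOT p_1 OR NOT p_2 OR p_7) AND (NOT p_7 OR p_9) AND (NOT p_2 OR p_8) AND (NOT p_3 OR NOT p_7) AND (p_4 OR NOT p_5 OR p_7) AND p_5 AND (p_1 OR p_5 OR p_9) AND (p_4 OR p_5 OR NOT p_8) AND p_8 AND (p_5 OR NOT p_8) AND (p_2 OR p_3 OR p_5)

Unit clause (p_5) forces p_5 = True.
Unit clause (p_8) forces p_8 = True.
Set p_1 = False.
  then (p_1 OR NOT p_6) forces p_6 = False.
  then (p_6 OR NOT p_7) forces p_7 = False.
  then (p_4 OR NOT p_5 OR p_7) forces p_4 = True.
  then (p_3 OR NOT p_4 OR NOT p_8) forces p_3 = True.
Set p_2 = True.
  then (NOT p_2 OR NOT p_4 OR NOT p_9) forces p_9 = False.
All clauses satisfied.

p_1 = False, p_2 = True, p_3 = True, p_4 = True, p_5 = True, p_6 = False, p_7 = False, p_8 = True, p_9 = False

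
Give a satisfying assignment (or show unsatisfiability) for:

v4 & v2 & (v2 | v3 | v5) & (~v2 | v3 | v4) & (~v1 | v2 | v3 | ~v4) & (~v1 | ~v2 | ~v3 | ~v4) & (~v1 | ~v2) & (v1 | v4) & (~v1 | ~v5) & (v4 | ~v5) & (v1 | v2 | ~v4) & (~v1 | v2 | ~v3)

v1 = False, v2 = True, v3 = True, v4 = True, v5 = True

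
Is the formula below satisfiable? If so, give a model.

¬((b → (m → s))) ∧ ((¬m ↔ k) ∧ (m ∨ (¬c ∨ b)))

b = True; s = False; m = True; c = True; k = False

  ¬((b → (m → s))) = True
    b → (m → s) = False
      m → s = False
  (¬m ↔ k) ∧ (m ∨ (¬c ∨ b)) = True
    ¬m ↔ k = True
      ¬m = False
    m ∨ (¬c ∨ b) = True
      ¬c ∨ b = True
        ¬c = False
Both conjuncts True, so the formula holds.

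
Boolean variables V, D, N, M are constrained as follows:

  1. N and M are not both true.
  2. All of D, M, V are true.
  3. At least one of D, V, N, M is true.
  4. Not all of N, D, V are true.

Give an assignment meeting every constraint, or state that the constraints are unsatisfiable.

V = True, D = True, N = False, M = True

  (1) N=F, M=T — not both ✓
  (2) {D, M, V}: all 3 true ✓
  (3) {D, V, N, M}: 3 true — at least one ✓
  (4) {N, D, V}: 2/3 true — not all ✓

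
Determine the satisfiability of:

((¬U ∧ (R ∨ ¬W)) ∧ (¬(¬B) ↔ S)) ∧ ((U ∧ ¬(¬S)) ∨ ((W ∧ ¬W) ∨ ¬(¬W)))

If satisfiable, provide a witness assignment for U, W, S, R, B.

U = False, W = True, S = True, R = True, B = True

  (¬U ∧ (R ∨ ¬W)) ∧ (¬(¬B) ↔ S) = True
    ¬U ∧ (R ∨ ¬W) = True
      ¬U = True
      R ∨ ¬W = True
        ¬W = False
    ¬(¬B) ↔ S = True
      ¬(¬B) = True
        ¬B = False
  (U ∧ ¬(¬S)) ∨ ((W ∧ ¬W) ∨ ¬(¬W)) = True
    U ∧ ¬(¬S) = False
      ¬(¬S) = True
        ¬S = False
    (W ∧ ¬W) ∨ ¬(¬W) = True
      W ∧ ¬W = False
        ¬W = False
      ¬(¬W) = True
        ¬W = False
Both conjuncts True, so the formula holds.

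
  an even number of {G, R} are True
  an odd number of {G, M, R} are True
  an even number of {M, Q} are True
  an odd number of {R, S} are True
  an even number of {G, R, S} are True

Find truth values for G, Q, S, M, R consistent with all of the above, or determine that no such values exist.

G=T; Q=T; S=F; M=T; R=T

{G, R}: 2 true → even ✓
{G, M, R}: 3 true → odd ✓
{M, Q}: 2 true → even ✓
{R, S}: 1 true → odd ✓
{G, R, S}: 2 true → even ✓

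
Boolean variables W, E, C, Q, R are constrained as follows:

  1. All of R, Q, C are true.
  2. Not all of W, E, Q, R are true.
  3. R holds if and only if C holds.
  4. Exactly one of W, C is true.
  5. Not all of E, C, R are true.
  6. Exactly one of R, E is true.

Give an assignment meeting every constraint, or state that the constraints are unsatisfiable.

W = False, E = False, C = True, Q = True, R = True

  (1) {R, Q, C}: all 3 true ✓
  (2) {W, E, Q, R}: 2/4 true — not all ✓
  (3) R=T, C=T — same ✓
  (4) {W, C}: 1 true — exactly one ✓
  (5) {E, C, R}: 2/3 true — not all ✓
  (6) {R, E}: 1 true — exactly one ✓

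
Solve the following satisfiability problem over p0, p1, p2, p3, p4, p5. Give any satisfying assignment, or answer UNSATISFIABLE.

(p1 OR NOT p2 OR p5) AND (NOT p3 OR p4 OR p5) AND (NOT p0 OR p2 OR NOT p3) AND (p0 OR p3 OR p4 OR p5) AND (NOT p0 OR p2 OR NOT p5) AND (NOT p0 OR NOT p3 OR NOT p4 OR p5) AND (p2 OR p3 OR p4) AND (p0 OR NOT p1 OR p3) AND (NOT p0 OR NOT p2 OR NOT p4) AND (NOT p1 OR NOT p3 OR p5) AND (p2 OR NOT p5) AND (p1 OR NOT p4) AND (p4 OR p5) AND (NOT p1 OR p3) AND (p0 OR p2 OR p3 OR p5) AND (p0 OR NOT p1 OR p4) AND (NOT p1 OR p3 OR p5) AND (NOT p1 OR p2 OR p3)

Set p0 = True.
Set p1 = False.
  then (p1 OR NOT p4) forces p4 = False.
  then (p4 OR p5) forces p5 = True.
  then (NOT p0 OR p2 OR NOT p5) forces p2 = True.
Set p3 = False.
All clauses satisfied.

p0 = True; p1 = False; p2 = True; p3 = False; p4 = False; p5 = True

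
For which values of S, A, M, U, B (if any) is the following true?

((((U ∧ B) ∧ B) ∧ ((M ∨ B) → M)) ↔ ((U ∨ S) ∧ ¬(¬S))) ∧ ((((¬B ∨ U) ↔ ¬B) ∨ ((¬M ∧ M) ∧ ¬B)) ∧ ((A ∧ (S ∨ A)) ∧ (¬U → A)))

S=F, A=T, M=T, U=F, B=T

  (((U ∧ B) ∧ B) ∧ ((M ∨ B) → M)) ↔ ((U ∨ S) ∧ ¬(¬S)) = True
    ((U ∧ B) ∧ B) ∧ ((M ∨ B) → M) = False
      (U ∧ B) ∧ B = False
        U ∧ B = False
      (M ∨ B) → M = True
        M ∨ B = True
    (U ∨ S) ∧ ¬(¬S) = False
      U ∨ S = False
      ¬(¬S) = False
        ¬S = True
  (((¬B ∨ U) ↔ ¬B) ∨ ((¬M ∧ M) ∧ ¬B)) ∧ ((A ∧ (S ∨ A)) ∧ (¬U → A)) = True
    ((¬B ∨ U) ↔ ¬B) ∨ ((¬M ∧ M) ∧ ¬B) = True
      (¬B ∨ U) ↔ ¬B = True
        ¬B ∨ U = False
          ¬B = False
        ¬B = False
      (¬M ∧ M) ∧ ¬B = False
        ¬M ∧ M = False
          ¬M = False
        ¬B = False
    (A ∧ (S ∨ A)) ∧ (¬U → A) = True
      A ∧ (S ∨ A) = True
        S ∨ A = True
      ¬U → A = True
        ¬U = True
Both conjuncts True, so the formula holds.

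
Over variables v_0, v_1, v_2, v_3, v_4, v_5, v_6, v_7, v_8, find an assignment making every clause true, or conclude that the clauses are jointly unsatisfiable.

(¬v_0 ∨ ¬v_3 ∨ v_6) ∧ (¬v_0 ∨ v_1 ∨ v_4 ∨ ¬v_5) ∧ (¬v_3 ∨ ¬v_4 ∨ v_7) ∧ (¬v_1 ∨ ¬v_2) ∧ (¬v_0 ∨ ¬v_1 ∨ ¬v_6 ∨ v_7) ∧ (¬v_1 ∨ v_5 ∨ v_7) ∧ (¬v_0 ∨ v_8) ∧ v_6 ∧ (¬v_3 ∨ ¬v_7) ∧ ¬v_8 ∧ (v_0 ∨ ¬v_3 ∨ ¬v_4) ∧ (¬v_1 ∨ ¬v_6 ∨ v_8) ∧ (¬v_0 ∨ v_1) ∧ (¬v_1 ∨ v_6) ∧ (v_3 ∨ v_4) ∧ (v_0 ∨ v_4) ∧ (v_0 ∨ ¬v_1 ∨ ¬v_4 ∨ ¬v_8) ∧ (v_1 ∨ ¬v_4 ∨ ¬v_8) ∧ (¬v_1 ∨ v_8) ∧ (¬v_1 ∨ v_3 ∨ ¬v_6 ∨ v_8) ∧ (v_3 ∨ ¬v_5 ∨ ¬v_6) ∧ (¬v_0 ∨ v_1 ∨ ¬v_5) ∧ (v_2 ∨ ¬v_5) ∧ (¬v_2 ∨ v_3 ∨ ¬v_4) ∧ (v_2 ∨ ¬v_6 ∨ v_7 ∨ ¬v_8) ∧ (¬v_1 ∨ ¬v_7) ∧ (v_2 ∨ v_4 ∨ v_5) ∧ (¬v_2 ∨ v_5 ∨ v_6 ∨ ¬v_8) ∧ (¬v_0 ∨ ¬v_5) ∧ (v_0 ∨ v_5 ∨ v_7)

v_0 = False, v_1 = False, v_2 = False, v_3 = False, v_4 = True, v_5 = False, v_6 = True, v_7 = True, v_8 = False

Unit clause (v_6) forces v_6 = True.
Unit clause (¬v_8) forces v_8 = False.
In (¬v_1 ∨ ¬v_6 ∨ v_8) only ¬v_1 is left, so v_1 = False.
In (¬v_0 ∨ v_1) only ¬v_0 is left, so v_0 = False.
In (v_0 ∨ v_4) only v_4 is left, so v_4 = True.
In (v_0 ∨ ¬v_3 ∨ ¬v_4) only ¬v_3 is left, so v_3 = False.
In (v_3 ∨ ¬v_5 ∨ ¬v_6) only ¬v_5 is left, so v_5 = False.
In (¬v_2 ∨ v_3 ∨ ¬v_4) only ¬v_2 is left, so v_2 = False.
In (v_0 ∨ v_5 ∨ v_7) only v_7 is left, so v_7 = True.
All clauses satisfied.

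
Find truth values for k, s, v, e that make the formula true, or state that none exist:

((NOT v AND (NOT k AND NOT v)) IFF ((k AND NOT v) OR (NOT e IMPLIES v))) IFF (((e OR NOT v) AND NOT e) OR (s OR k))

k = False, s = False, v = True, e = True

  ((NOT v AND (NOT k AND NOT v)) IFF ((k AND NOT v) OR (NOT e IMPLIES v))) IFF (((e OR NOT v) AND NOT e) OR (s OR k)) = True
    (NOT v AND (NOT k AND NOT v)) IFF ((k AND NOT v) OR (NOT e IMPLIES v)) = False
      NOT v AND (NOT k AND NOT v) = False
        NOT v = False
        NOT k AND NOT v = False
          NOT k = True
          NOT v = False
      (k AND NOT v) OR (NOT e IMPLIES v) = True
        k AND NOT v = False
          NOT v = False
        NOT e IMPLIES v = True
          NOT e = False
    ((e OR NOT v) AND NOT e) OR (s OR k) = False
      (e OR NOT v) AND NOT e = False
        e OR NOT v = True
          NOT v = False
        NOT e = False
      s OR k = False
The formula evaluates to True.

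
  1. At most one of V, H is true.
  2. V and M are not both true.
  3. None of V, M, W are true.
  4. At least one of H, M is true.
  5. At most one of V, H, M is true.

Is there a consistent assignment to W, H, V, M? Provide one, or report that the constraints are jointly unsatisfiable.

W: False; H: True; V: False; M: False

  (1) {V, H}: 1 true — at most one ✓
  (2) V=F, M=F — not both ✓
  (3) {V, M, W}: 0 true — none ✓
  (4) {H, M}: 1 true — at least one ✓
  (5) {V, H, M}: 1 true — at most one ✓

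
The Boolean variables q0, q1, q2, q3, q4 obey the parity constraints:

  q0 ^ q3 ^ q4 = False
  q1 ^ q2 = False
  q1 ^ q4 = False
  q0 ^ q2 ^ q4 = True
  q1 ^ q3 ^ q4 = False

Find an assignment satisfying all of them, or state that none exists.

q0=T; q1=T; q2=T; q3=F; q4=T

q0 ^ q3 ^ q4 = T ^ F ^ T = False ✓
q1 ^ q2 = T ^ T = False ✓
q1 ^ q4 = T ^ T = False ✓
q0 ^ q2 ^ q4 = T ^ T ^ T = True ✓
q1 ^ q3 ^ q4 = T ^ F ^ T = False ✓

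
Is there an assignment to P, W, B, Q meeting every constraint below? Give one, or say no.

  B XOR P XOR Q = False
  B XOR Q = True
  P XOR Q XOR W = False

P = True, W = True, B = True, Q = False

B XOR P XOR Q = T XOR T XOR F = False ✓
B XOR Q = T XOR F = True ✓
P XOR Q XOR W = T XOR F XOR T = False ✓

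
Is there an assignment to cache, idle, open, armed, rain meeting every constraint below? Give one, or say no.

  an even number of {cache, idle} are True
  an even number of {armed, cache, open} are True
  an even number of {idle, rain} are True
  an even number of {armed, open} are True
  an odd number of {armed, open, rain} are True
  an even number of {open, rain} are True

Adding constraints 1, 2, 3, 5 mod 2: every variable appears an even number of times on the left, so the left side is 0.
But the right sides sum to 1 (mod 2). 0 ≠ 1 — the system is inconsistent.

No satisfying assignment exists.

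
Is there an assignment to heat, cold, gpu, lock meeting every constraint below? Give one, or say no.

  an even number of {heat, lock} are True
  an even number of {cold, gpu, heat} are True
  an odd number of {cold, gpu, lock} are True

UNSATISFIABLE

Adding constraints 1, 2, 3 mod 2: every variable appears an even number of times on the left, so the left side is 0.
But the right sides sum to 1 (mod 2). 0 ≠ 1 — the system is inconsistent.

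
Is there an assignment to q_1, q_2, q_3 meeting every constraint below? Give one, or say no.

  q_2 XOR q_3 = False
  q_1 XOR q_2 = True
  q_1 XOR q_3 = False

No satisfying assignment exists.

Adding constraints 1, 2, 3 mod 2: every variable appears an even number of times on the left, so the left side is 0.
But the right sides sum to 1 (mod 2). 0 ≠ 1 — the system is inconsistent.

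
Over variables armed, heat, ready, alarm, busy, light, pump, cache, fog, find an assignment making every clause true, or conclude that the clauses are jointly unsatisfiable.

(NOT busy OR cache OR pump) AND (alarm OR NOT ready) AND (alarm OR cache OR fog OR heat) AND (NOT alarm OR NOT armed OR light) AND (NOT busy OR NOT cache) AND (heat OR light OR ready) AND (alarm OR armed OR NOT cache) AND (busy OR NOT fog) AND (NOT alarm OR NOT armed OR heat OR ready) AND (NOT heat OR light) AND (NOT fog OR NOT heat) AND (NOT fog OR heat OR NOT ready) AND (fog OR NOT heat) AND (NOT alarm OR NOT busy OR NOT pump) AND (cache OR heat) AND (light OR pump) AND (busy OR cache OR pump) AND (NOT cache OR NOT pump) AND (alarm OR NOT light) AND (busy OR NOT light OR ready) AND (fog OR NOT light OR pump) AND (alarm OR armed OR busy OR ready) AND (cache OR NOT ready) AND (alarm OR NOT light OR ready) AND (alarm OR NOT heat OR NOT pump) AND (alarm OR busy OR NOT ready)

UNSATISFIABLE

Case heat = True:
  (NOT heat OR light) forces light = True.
  (NOT fog OR NOT heat) forces fog = False.
  Clause (fog OR NOT heat) is falsified — contradiction.
Case heat = False:
  (cache OR heat) forces cache = True.
  (NOT busy OR NOT cache) forces busy = False.
  (busy OR NOT fog) forces fog = False.
  (NOT cache OR NOT pump) forces pump = False.
  (light OR pump) forces light = True.
  Clause (fog OR NOT light OR pump) is falsified — contradiction.
Both cases fail, so the formula is unsatisfiable.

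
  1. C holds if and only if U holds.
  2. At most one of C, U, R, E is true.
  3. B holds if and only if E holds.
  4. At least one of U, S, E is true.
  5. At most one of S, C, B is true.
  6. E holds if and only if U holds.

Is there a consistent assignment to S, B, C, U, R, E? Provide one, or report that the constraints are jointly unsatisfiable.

S = True, B = False, C = False, U = False, R = False, E = False

  (1) C=F, U=F — same ✓
  (2) {C, U, R, E}: 0 true — at most one ✓
  (3) B=F, E=F — same ✓
  (4) {U, S, E}: 1 true — at least one ✓
  (5) {S, C, B}: 1 true — at most one ✓
  (6) E=F, U=F — same ✓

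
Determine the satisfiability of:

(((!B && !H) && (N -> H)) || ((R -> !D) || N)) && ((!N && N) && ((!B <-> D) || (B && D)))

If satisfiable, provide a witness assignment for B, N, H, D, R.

Case N = True: the conjunct !N is False.
Case N = False: the conjunct N is False.
Both cases fail — unsatisfiable.

The formula is unsatisfiable.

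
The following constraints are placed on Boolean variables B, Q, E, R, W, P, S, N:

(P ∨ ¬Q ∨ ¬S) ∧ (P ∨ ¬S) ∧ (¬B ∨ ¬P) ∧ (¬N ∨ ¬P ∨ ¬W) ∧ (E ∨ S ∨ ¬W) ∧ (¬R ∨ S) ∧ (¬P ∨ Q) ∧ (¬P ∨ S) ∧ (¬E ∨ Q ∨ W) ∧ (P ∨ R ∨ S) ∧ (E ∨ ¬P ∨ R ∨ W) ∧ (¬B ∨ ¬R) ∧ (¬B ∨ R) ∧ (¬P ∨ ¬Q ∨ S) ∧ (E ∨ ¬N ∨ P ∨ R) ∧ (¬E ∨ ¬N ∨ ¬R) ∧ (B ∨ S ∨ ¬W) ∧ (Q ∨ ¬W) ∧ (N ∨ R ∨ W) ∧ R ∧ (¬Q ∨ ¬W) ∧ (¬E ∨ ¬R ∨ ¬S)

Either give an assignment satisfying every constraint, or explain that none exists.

B=F; Q=T; E=F; R=T; W=F; P=T; S=T; N=T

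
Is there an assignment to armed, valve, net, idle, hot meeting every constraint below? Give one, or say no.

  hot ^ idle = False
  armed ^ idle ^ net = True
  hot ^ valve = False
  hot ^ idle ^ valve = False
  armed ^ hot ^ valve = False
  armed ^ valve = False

armed: False; valve: False; net: True; idle: False; hot: False

hot ^ idle = F ^ F = False ✓
armed ^ idle ^ net = F ^ F ^ T = True ✓
hot ^ valve = F ^ F = False ✓
hot ^ idle ^ valve = F ^ F ^ F = False ✓
armed ^ hot ^ valve = F ^ F ^ F = False ✓
armed ^ valve = F ^ F = False ✓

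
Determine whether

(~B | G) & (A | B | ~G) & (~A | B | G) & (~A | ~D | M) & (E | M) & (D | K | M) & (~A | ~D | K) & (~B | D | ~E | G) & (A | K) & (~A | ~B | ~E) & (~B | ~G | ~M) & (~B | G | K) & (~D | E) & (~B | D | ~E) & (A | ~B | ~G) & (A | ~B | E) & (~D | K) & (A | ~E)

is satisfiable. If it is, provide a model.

Set D = True.
  then (~D | E) forces E = True.
  then (~D | K) forces K = True.
  then (A | ~E) forces A = True.
  then (~A | ~D | M) forces M = True.
  then (~A | ~B | ~E) forces B = False.
  then (~A | B | G) forces G = True.
All clauses satisfied.

D: True, A: True, B: False, K: True, G: True, E: True, M: True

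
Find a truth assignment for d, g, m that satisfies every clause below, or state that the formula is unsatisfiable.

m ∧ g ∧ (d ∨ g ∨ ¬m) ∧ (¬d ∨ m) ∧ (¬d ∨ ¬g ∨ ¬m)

d = False, g = True, m = True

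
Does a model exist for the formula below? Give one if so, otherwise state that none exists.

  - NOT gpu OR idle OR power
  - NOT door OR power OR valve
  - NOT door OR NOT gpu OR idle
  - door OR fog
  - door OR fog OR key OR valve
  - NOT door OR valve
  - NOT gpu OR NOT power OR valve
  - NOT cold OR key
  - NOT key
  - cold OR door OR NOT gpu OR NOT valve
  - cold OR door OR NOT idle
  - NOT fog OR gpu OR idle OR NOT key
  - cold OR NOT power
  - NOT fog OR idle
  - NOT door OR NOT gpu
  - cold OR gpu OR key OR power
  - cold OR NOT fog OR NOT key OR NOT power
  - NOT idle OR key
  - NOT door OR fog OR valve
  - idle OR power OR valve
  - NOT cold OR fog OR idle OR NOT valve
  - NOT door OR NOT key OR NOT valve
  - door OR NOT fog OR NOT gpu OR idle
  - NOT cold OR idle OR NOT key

Case key = True:
  Clause (NOT key) is falsified — contradiction.
Case key = False:
  (NOT cold OR key) forces cold = False.
  (cold OR NOT power) forces power = False.
  (cold OR gpu OR key OR power) forces gpu = True.
  (NOT gpu OR idle OR power) forces idle = True.
  Clause (NOT idle OR key) is falsified — contradiction.
Both cases fail, so the formula is unsatisfiable.

UNSATISFIABLE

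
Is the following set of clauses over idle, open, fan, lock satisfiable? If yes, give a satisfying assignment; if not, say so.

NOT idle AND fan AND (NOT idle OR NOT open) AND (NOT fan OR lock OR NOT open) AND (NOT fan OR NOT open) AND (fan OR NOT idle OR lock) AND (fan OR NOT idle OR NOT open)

Unit clause (NOT idle) forces idle = False.
Unit clause (fan) forces fan = True.
In (NOT fan OR NOT open) only NOT open is left, so open = False.
Set lock = False.
Check each clause:
  (NOT idle): NOT idle holds.
  (fan): fan holds.
  (NOT idle OR NOT open): NOT idle holds.
  (NOT fan OR lock OR NOT open): NOT open holds.
  (NOT fan OR NOT open): NOT open holds.
  (fan OR NOT idle OR lock): fan holds.
  (fan OR NOT idle OR NOT open): fan holds.
All clauses satisfied.

idle=F, open=F, fan=T, lock=F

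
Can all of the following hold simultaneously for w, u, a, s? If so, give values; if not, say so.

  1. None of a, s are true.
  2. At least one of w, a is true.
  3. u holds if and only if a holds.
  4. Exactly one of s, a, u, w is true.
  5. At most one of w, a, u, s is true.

w = True, u = False, a = False, s = False

  (1) {a, s}: 0 true — none ✓
  (2) {w, a}: 1 true — at least one ✓
  (3) u=F, a=F — same ✓
  (4) {s, a, u, w}: 1 true — exactly one ✓
  (5) {w, a, u, s}: 1 true — at most one ✓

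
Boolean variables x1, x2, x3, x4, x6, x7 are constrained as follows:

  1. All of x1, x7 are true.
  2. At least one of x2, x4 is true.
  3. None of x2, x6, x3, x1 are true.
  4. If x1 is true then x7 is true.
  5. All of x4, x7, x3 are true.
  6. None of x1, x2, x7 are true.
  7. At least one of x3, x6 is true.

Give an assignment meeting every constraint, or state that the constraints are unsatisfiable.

Unsatisfiable

Case x1 = True:
  Constraint (3) is violated (x1=T) — contradiction.
Case x1 = False:
  Constraint (1) is violated (x1=F) — contradiction.
Both cases fail — unsatisfiable.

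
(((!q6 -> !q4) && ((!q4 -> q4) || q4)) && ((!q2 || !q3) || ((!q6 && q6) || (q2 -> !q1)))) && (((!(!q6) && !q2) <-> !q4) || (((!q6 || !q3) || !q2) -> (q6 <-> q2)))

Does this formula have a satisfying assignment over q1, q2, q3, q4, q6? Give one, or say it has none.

q1=F; q2=T; q3=F; q4=T; q6=T

  ((!q6 -> !q4) && ((!q4 -> q4) || q4)) && ((!q2 || !q3) || ((!q6 && q6) || (q2 -> !q1))) = True
    (!q6 -> !q4) && ((!q4 -> q4) || q4) = True
      !q6 -> !q4 = True
        !q6 = False
        !q4 = False
      (!q4 -> q4) || q4 = True
        !q4 -> q4 = True
          !q4 = False
    (!q2 || !q3) || ((!q6 && q6) || (q2 -> !q1)) = True
      !q2 || !q3 = True
        !q2 = False
        !q3 = True
      (!q6 && q6) || (q2 -> !q1) = True
        !q6 && q6 = False
          !q6 = False
        q2 -> !q1 = True
          !q1 = True
  ((!(!q6) && !q2) <-> !q4) || (((!q6 || !q3) || !q2) -> (q6 <-> q2)) = True
    (!(!q6) && !q2) <-> !q4 = True
      !(!q6) && !q2 = False
        !(!q6) = True
          !q6 = False
        !q2 = False
      !q4 = False
    ((!q6 || !q3) || !q2) -> (q6 <-> q2) = True
      (!q6 || !q3) || !q2 = True
        !q6 || !q3 = True
          !q6 = False
          !q3 = True
        !q2 = False
      q6 <-> q2 = True
Both conjuncts True, so the formula holds.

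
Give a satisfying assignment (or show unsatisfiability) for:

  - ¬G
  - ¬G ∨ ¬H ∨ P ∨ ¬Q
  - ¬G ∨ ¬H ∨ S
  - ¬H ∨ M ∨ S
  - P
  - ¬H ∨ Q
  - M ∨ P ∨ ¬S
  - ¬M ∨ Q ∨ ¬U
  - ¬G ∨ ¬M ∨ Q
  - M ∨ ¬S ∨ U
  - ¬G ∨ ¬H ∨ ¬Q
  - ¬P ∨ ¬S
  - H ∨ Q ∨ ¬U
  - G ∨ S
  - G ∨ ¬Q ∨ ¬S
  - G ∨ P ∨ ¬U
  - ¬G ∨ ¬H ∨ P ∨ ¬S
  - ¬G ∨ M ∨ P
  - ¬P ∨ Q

Case P = True:
  (¬G) forces G = False.
  (¬P ∨ ¬S) forces S = False.
  Clause (G ∨ S) is falsified — contradiction.
Case P = False:
  Clause (P) is falsified — contradiction.
Both cases fail, so the formula is unsatisfiable.

Unsatisfiable — no assignment works.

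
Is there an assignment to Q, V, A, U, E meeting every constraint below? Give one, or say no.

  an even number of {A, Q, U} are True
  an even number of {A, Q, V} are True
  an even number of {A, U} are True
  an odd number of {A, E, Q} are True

Q = False, V = True, A = True, U = True, E = False

{A, Q, U}: 2 true → even ✓
{A, Q, V}: 2 true → even ✓
{A, U}: 2 true → even ✓
{A, E, Q}: 1 true → odd ✓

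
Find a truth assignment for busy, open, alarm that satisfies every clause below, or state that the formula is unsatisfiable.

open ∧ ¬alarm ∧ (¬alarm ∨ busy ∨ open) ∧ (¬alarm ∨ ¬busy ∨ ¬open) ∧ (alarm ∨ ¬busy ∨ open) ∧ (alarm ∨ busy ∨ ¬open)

Unit clause (open) forces open = True.
Unit clause (¬alarm) forces alarm = False.
In (alarm ∨ busy ∨ ¬open) only busy is left, so busy = True.
Check each clause:
  (open): open holds.
  (¬alarm): ¬alarm holds.
  (¬alarm ∨ busy ∨ open): ¬alarm holds.
  (¬alarm ∨ ¬busy ∨ ¬open): ¬alarm holds.
  (alarm ∨ ¬busy ∨ open): open holds.
  (alarm ∨ busy ∨ ¬open): busy holds.
All clauses satisfied.

busy = True, open = True, alarm = False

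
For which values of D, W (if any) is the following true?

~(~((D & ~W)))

D: True, W: False

  ~(~((D & ~W))) = True
    ~((D & ~W)) = False
      D & ~W = True
        ~W = True
The formula evaluates to True.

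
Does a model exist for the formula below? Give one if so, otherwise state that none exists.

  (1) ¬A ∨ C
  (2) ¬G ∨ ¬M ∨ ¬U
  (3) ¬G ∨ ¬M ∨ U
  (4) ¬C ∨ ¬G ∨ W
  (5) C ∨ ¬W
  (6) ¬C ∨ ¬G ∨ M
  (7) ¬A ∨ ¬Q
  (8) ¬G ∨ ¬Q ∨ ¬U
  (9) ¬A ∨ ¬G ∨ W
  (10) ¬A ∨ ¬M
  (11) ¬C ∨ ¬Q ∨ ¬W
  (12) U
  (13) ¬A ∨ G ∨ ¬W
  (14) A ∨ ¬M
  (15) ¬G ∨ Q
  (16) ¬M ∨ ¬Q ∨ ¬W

Unit clause (U) forces U = True.
Set Q = True.
  then (¬A ∨ ¬Q) forces A = False.
  then (¬G ∨ ¬Q ∨ ¬U) forces G = False.
  then (A ∨ ¬M) forces M = False.
Set C = False.
  then (C ∨ ¬W) forces W = False.
All clauses satisfied.

Q = True; C = False; M = False; W = False; G = False; U = True; A = False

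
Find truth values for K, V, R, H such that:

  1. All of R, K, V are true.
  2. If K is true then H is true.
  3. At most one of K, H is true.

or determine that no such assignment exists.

The formula is unsatisfiable.

Case K = True:
  (1) forces R = True.
  (1) forces V = True.
  (2) with K=T forces H = True.
  Constraint (3) is violated (K=T, H=T) — contradiction.
Case K = False:
  Constraint (1) is violated (K=F) — contradiction.
Both cases fail — unsatisfiable.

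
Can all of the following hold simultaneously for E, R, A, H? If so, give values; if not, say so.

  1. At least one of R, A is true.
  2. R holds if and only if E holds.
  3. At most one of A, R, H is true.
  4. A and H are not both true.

E = True, R = True, A = False, H = False

  (1) {R, A}: 1 true — at least one ✓
  (2) R=T, E=T — same ✓
  (3) {A, R, H}: 1 true — at most one ✓
  (4) A=F, H=F — not both ✓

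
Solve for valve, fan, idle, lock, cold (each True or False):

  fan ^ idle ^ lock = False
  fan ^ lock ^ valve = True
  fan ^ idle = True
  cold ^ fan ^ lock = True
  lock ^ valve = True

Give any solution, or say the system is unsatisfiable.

valve: False, fan: False, idle: True, lock: True, cold: False

fan ^ idle ^ lock = F ^ T ^ T = False ✓
fan ^ lock ^ valve = F ^ T ^ F = True ✓
fan ^ idle = F ^ T = True ✓
cold ^ fan ^ lock = F ^ F ^ T = True ✓
lock ^ valve = T ^ F = True ✓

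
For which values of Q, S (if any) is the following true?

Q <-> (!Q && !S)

Q = False; S = True

  Q <-> (!Q && !S) = True
    !Q && !S = False
      !Q = True
      !S = False
The formula evaluates to True.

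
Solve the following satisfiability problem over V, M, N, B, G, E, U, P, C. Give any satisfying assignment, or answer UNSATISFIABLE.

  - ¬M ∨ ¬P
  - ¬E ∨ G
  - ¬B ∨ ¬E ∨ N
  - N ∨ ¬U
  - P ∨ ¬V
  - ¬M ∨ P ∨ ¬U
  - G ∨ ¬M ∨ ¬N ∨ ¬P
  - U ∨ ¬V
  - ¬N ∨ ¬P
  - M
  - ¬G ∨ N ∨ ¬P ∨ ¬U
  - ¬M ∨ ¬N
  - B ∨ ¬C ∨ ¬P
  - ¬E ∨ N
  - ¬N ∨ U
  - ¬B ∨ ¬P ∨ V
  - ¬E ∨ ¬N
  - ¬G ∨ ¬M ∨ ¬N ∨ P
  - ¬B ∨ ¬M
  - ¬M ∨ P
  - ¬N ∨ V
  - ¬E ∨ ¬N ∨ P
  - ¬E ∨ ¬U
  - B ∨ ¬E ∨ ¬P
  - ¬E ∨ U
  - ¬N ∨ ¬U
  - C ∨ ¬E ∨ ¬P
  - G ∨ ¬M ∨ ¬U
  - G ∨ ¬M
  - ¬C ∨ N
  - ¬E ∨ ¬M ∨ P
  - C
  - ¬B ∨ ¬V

Case M = True:
  (¬M ∨ ¬P) forces P = False.
  Clause (¬M ∨ P) is falsified — contradiction.
Case M = False:
  Clause (M) is falsified — contradiction.
Both cases fail, so the formula is unsatisfiable.

UNSATISFIABLE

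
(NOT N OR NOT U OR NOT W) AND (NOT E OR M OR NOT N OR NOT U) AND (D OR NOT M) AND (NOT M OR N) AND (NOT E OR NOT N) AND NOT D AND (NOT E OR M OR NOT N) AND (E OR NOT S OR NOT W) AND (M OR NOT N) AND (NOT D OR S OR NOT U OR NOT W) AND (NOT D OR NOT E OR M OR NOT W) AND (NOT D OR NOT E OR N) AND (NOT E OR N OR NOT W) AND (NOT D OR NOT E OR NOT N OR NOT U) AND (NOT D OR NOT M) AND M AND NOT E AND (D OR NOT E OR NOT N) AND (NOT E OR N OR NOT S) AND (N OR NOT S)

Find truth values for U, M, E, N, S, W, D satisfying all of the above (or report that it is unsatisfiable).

UNSATISFIABLE

Case M = True:
  (D OR NOT M) forces D = True.
  Clause (NOT D) is falsified — contradiction.
Case M = False:
  Clause (M) is falsified — contradiction.
Both cases fail, so the formula is unsatisfiable.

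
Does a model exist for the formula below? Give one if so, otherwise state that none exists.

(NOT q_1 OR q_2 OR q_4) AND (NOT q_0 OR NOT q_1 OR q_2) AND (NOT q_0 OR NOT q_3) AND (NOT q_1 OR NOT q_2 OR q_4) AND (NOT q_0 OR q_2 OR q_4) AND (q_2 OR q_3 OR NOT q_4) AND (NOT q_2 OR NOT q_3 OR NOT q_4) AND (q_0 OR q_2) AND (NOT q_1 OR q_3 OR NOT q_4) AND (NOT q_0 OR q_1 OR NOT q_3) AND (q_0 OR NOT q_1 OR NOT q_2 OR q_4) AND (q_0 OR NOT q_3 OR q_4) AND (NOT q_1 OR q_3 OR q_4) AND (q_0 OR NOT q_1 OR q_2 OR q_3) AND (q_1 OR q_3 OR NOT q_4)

Set q_0 = False.
  then (q_0 OR q_2) forces q_2 = True.
Try q_1 = True:
  (NOT q_1 OR NOT q_2 OR q_4) forces q_4 = True.
  (NOT q_2 OR NOT q_3 OR NOT q_4) forces q_3 = False.
  clause (NOT q_1 OR q_3 OR NOT q_4) is falsified — backtrack.
So q_1 = False.
Set q_3 = False.
  then (q_1 OR q_3 OR NOT q_4) forces q_4 = False.
All clauses satisfied.

q_0: False, q_1: False, q_2: True, q_3: False, q_4: False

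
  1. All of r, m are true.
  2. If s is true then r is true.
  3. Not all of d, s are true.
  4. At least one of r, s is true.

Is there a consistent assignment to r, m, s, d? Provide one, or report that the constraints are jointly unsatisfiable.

r = True, m = True, s = False, d = False

  (1) {r, m}: all 2 true ✓
  (2) s=F ⇒ r: vacuous ✓
  (3) {d, s}: 0/2 true — not all ✓
  (4) {r, s}: 1 true — at least one ✓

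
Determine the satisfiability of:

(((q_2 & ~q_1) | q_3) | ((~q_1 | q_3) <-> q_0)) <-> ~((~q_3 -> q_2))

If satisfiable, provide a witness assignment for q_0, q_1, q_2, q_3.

q_0=T, q_1=T, q_2=T, q_3=F

  (((q_2 & ~q_1) | q_3) | ((~q_1 | q_3) <-> q_0)) <-> ~((~q_3 -> q_2)) = True
    ((q_2 & ~q_1) | q_3) | ((~q_1 | q_3) <-> q_0) = False
      (q_2 & ~q_1) | q_3 = False
        q_2 & ~q_1 = False
          ~q_1 = False
      (~q_1 | q_3) <-> q_0 = False
        ~q_1 | q_3 = False
          ~q_1 = False
    ~((~q_3 -> q_2)) = False
      ~q_3 -> q_2 = True
        ~q_3 = True
The formula evaluates to True.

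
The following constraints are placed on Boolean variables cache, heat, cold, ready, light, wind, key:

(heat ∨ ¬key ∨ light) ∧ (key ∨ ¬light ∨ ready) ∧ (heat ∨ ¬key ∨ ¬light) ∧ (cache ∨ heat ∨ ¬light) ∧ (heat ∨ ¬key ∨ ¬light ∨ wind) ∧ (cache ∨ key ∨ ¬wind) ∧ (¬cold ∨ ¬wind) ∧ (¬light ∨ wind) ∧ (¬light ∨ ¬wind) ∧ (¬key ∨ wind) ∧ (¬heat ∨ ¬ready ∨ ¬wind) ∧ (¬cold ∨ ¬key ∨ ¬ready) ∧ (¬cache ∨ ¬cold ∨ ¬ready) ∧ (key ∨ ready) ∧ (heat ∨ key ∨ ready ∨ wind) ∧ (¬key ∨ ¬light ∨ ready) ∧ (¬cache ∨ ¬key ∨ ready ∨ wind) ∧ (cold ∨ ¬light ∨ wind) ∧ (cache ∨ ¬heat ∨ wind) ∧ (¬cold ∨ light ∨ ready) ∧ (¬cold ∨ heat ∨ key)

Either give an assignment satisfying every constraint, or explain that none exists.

Set cache = True.
Set heat = True.
Try cold = True:
  (¬cold ∨ ¬wind) forces wind = False.
  (¬light ∨ wind) forces light = False.
  (¬key ∨ wind) forces key = False.
  (¬cache ∨ ¬cold ∨ ¬ready) forces ready = False.
  clause (key ∨ ready) is falsified — backtrack.
So cold = False.
Set ready = False.
  then (key ∨ ready) forces key = True.
  then (¬key ∨ ¬light ∨ ready) forces light = False.
  then (¬cache ∨ ¬key ∨ ready ∨ wind) forces wind = True.
All clauses satisfied.

cache = True, heat = True, cold = False, ready = False, light = False, wind = True, key = True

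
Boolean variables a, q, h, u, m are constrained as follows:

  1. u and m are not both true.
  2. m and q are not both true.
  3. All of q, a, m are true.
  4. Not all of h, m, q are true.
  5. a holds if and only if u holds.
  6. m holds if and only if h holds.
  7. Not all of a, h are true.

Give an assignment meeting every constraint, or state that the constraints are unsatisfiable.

No satisfying assignment exists.

Case q = True:
  (2) with q=T forces m = False.
  Constraint (3) is violated (m=F) — contradiction.
Case q = False:
  Constraint (3) is violated (q=F) — contradiction.
Both cases fail — unsatisfiable.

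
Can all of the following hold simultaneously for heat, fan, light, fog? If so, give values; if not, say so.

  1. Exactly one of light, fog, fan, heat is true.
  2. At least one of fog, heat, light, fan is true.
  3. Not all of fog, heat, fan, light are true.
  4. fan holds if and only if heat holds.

heat = False; fan = False; light = False; fog = True

  (1) {light, fog, fan, heat}: 1 true — exactly one ✓
  (2) {fog, heat, light, fan}: 1 true — at least one ✓
  (3) {fog, heat, fan, light}: 1/4 true — not all ✓
  (4) fan=F, heat=F — same ✓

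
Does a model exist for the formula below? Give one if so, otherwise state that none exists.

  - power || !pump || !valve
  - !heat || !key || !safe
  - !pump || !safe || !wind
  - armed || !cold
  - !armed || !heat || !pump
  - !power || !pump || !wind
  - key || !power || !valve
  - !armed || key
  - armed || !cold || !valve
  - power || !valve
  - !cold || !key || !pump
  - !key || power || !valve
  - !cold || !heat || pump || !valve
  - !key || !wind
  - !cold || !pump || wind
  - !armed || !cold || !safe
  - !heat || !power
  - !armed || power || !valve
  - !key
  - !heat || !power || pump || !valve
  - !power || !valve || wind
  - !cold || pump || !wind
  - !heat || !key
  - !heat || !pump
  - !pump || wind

Unit clause (!key) forces key = False.
In (!armed || key) only !armed is left, so armed = False.
In (armed || !cold) only !cold is left, so cold = False.
Set safe = True.
Set power = True.
  then (key || !power || !valve) forces valve = False.
  then (!heat || !power) forces heat = False.
Set pump = False.
Set wind = False.
All clauses satisfied.

armed = False, safe = True, power = True, pump = False, valve = False, cold = False, wind = False, key = False, heat = False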